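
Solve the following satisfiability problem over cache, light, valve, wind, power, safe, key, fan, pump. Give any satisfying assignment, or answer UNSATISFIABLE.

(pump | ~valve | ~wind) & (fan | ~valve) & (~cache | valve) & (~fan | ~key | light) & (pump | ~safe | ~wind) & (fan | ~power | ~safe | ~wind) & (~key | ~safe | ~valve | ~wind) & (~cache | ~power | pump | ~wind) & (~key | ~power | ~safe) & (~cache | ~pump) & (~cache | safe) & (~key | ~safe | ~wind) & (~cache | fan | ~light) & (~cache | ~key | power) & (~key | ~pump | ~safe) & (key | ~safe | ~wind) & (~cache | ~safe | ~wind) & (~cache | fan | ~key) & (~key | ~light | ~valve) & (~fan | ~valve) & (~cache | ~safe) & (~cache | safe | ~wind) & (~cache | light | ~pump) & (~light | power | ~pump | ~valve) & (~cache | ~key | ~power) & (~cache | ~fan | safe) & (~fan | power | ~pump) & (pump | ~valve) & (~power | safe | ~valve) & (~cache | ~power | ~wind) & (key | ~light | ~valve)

cache = False; light = True; valve = False; wind = False; power = True; safe = True; key = False; fan = True; pump = False

Try cache = True:
  (~cache | valve) forces valve = True.
  (fan | ~valve) forces fan = True.
  clause (~fan | ~valve) is falsified — backtrack.
So cache = False.
Set light = True.
Try valve = True:
  (fan | ~valve) forces fan = True.
  clause (~fan | ~valve) is falsified — backtrack.
So valve = False.
Set wind = False.
Set power = True.
Set safe = True.
  then (~key | ~power | ~safe) forces key = False.
Set fan = True.
Set pump = False.
All clauses satisfied.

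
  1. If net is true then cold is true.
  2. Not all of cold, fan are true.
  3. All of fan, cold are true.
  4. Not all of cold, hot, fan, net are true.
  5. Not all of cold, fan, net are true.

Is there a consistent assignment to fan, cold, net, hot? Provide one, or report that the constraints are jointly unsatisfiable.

Case fan = True:
  (2) with fan=T forces cold = False.
  Constraint (3) is violated (cold=F) — contradiction.
Case fan = False:
  Constraint (3) is violated (fan=F) — contradiction.
Both cases fail — unsatisfiable.

No satisfying assignment exists.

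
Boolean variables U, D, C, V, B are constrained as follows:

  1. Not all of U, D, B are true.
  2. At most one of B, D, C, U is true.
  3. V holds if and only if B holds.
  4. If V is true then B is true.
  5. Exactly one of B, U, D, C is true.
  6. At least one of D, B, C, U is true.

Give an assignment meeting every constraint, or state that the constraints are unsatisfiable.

U=F, D=F, C=F, V=T, B=T

  (1) {U, D, B}: 1/3 true — not all ✓
  (2) {B, D, C, U}: 1 true — at most one ✓
  (3) V=T, B=T — same ✓
  (4) V=T ⇒ B: T ✓
  (5) {B, U, D, C}: 1 true — exactly one ✓
  (6) {D, B, C, U}: 1 true — at least one ✓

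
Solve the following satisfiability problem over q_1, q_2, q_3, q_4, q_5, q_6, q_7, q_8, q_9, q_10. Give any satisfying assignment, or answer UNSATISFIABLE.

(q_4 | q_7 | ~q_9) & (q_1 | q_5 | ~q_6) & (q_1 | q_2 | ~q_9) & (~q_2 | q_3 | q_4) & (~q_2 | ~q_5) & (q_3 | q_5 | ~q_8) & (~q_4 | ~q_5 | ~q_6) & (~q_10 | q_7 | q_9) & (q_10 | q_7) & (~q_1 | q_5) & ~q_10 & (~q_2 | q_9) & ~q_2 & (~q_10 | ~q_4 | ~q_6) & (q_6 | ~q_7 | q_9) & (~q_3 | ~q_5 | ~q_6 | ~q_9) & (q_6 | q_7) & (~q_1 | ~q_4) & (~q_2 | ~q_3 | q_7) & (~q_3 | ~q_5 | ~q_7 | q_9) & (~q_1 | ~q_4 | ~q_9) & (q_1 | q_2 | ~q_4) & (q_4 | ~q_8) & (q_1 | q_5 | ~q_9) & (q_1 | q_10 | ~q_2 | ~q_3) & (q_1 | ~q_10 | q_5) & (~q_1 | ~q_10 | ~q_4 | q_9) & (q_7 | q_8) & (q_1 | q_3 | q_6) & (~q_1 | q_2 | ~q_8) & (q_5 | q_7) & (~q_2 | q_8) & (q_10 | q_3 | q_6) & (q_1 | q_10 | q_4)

q_1 = True, q_2 = False, q_3 = True, q_4 = False, q_5 = True, q_6 = False, q_7 = True, q_8 = False, q_9 = True, q_10 = False

Unit clause (~q_10) forces q_10 = False.
Unit clause (~q_2) forces q_2 = False.
In (q_10 | q_7) only q_7 is left, so q_7 = True.
Try q_1 = False:
  (q_1 | q_2 | ~q_9) forces q_9 = False.
  (q_6 | ~q_7 | q_9) forces q_6 = True.
  (q_1 | q_5 | ~q_6) forces q_5 = True.
  (~q_4 | ~q_5 | ~q_6) forces q_4 = False.
  clause (q_1 | q_10 | q_4) is falsified — backtrack.
So q_1 = True.
  then (~q_1 | q_5) forces q_5 = True.
  then (~q_1 | ~q_4) forces q_4 = False.
  then (q_4 | ~q_8) forces q_8 = False.
Set q_3 = True.
  then (~q_3 | ~q_5 | ~q_7 | q_9) forces q_9 = True.
  then (~q_3 | ~q_5 | ~q_6 | ~q_9) forces q_6 = False.
All clauses satisfied.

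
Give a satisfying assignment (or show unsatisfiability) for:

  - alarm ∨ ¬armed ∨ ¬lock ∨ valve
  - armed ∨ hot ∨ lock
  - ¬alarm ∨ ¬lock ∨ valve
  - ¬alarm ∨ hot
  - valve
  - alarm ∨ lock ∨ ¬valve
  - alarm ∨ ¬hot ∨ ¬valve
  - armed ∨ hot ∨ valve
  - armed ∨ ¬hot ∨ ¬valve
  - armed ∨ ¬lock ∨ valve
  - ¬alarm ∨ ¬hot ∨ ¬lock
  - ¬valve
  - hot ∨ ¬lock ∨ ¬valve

Case valve = True:
  Clause (¬valve) is falsified — contradiction.
Case valve = False:
  Clause (valve) is falsified — contradiction.
Both cases fail, so the formula is unsatisfiable.

Unsatisfiable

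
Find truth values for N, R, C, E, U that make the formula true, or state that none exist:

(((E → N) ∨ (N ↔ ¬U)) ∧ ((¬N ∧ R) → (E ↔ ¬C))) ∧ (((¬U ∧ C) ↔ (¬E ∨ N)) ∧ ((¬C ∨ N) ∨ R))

N=T, R=T, C=T, E=F, U=F

  ((E → N) ∨ (N ↔ ¬U)) ∧ ((¬N ∧ R) → (E ↔ ¬C)) = True
    (E → N) ∨ (N ↔ ¬U) = True
      E → N = True
      N ↔ ¬U = True
        ¬U = True
    (¬N ∧ R) → (E ↔ ¬C) = True
      ¬N ∧ R = False
        ¬N = False
      E ↔ ¬C = True
        ¬C = False
  ((¬U ∧ C) ↔ (¬E ∨ N)) ∧ ((¬C ∨ N) ∨ R) = True
    (¬U ∧ C) ↔ (¬E ∨ N) = True
      ¬U ∧ C = True
        ¬U = True
      ¬E ∨ N = True
        ¬E = True
    (¬C ∨ N) ∨ R = True
      ¬C ∨ N = True
        ¬C = False
Both conjuncts True, so the formula holds.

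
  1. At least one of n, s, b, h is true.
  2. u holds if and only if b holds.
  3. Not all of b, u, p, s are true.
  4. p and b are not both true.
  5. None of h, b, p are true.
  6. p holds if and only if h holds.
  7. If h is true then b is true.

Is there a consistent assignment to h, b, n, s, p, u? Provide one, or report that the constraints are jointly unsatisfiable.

h = False, b = False, n = False, s = True, p = False, u = False

  (1) {n, s, b, h}: 1 true — at least one ✓
  (2) u=F, b=F — same ✓
  (3) {b, u, p, s}: 1/4 true — not all ✓
  (4) p=F, b=F — not both ✓
  (5) {h, b, p}: 0 true — none ✓
  (6) p=F, h=F — same ✓
  (7) h=F ⇒ b: vacuous ✓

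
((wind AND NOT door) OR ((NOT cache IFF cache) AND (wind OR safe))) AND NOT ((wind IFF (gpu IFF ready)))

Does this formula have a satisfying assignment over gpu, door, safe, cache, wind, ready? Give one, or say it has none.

gpu = False; door = False; safe = True; cache = True; wind = True; ready = True

  (wind AND NOT door) OR ((NOT cache IFF cache) AND (wind OR safe)) = True
    wind AND NOT door = True
      NOT door = True
    (NOT cache IFF cache) AND (wind OR safe) = False
      NOT cache IFF cache = False
        NOT cache = False
      wind OR safe = True
  NOT ((wind IFF (gpu IFF ready))) = True
    wind IFF (gpu IFF ready) = False
      gpu IFF ready = False
Both conjuncts True, so the formula holds.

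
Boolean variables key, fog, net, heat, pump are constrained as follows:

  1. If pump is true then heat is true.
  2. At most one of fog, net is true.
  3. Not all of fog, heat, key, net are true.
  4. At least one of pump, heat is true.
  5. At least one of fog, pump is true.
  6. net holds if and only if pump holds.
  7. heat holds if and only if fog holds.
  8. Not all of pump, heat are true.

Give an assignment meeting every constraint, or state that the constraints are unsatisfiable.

key: True; fog: True; net: False; heat: True; pump: False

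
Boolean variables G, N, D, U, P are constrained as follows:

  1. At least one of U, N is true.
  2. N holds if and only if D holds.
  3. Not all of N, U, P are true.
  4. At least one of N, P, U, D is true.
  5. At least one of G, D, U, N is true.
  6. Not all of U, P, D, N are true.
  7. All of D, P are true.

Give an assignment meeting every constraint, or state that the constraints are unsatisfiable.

G = False, N = True, D = True, U = False, P = True

  (1) {U, N}: 1 true — at least one ✓
  (2) N=T, D=T — same ✓
  (3) {N, U, P}: 2/3 true — not all ✓
  (4) {N, P, U, D}: 3 true — at least one ✓
  (5) {G, D, U, N}: 2 true — at least one ✓
  (6) {U, P, D, N}: 3/4 true — not all ✓
  (7) {D, P}: all 2 true ✓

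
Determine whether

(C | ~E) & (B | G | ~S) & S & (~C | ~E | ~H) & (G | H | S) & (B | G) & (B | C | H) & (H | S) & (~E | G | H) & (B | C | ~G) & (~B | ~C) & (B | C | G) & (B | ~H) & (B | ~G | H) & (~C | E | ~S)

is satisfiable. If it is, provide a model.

H: False; B: True; G: True; C: False; S: True; E: False

Unit clause (S) forces S = True.
Set H = False.
Set B = True.
  then (~B | ~C) forces C = False.
  then (C | ~E) forces E = False.
Set G = True.
All clauses satisfied.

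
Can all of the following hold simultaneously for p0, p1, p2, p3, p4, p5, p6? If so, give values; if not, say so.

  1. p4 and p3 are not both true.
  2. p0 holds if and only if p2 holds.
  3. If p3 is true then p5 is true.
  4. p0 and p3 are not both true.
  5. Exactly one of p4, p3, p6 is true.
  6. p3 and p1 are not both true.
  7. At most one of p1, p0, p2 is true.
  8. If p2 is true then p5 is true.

p0 = False; p1 = True; p2 = False; p3 = False; p4 = True; p5 = True; p6 = False

  (1) p4=T, p3=F — not both ✓
  (2) p0=F, p2=F — same ✓
  (3) p3=F ⇒ p5: vacuous ✓
  (4) p0=F, p3=F — not both ✓
  (5) {p4, p3, p6}: 1 true — exactly one ✓
  (6) p3=F, p1=T — not both ✓
  (7) {p1, p0, p2}: 1 true — at most one ✓
  (8) p2=F ⇒ p5: vacuous ✓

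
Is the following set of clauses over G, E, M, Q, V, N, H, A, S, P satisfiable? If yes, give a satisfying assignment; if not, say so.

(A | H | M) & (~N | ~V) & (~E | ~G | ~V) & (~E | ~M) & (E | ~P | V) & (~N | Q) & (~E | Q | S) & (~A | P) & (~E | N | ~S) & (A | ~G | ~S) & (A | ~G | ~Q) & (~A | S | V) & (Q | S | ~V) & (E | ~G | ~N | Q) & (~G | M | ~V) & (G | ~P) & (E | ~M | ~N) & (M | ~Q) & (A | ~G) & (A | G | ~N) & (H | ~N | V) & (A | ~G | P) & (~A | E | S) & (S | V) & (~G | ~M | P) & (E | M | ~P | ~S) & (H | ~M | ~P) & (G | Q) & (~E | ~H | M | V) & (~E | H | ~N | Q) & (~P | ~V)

Set G = False.
  then (G | ~P) forces P = False.
  then (G | Q) forces Q = True.
  then (~A | P) forces A = False.
  then (M | ~Q) forces M = True.
  then (A | G | ~N) forces N = False.
  then (~E | ~M) forces E = False.
Set V = False.
  then (S | V) forces S = True.
Set H = True.
All clauses satisfied.

G = False; E = False; M = True; Q = True; V = False; N = False; H = True; A = False; S = True; P = False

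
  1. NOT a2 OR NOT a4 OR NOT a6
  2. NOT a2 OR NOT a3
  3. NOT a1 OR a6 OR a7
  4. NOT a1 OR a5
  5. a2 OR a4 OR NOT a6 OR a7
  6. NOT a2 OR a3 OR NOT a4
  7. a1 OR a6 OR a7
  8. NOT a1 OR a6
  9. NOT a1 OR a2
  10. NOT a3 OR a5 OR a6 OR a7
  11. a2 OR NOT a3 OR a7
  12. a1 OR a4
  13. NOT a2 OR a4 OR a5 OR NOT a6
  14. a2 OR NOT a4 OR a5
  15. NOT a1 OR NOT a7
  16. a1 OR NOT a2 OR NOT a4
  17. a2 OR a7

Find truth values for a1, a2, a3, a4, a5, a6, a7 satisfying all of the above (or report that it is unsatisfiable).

Set a1 = True.
  then (NOT a1 OR a5) forces a5 = True.
  then (NOT a1 OR a6) forces a6 = True.
  then (NOT a1 OR a2) forces a2 = True.
  then (NOT a1 OR NOT a7) forces a7 = False.
  then (NOT a2 OR NOT a4 OR NOT a6) forces a4 = False.
  then (NOT a2 OR NOT a3) forces a3 = False.
All clauses satisfied.

a1=T, a2=T, a3=F, a4=F, a5=T, a6=T, a7=F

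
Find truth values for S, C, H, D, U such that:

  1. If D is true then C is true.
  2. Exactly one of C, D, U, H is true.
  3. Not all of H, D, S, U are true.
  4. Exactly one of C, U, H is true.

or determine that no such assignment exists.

S=F; C=T; H=F; D=F; U=F

  (1) D=F ⇒ C: vacuous ✓
  (2) {C, D, U, H}: 1 true — exactly one ✓
  (3) {H, D, S, U}: 0/4 true — not all ✓
  (4) {C, U, H}: 1 true — exactly one ✓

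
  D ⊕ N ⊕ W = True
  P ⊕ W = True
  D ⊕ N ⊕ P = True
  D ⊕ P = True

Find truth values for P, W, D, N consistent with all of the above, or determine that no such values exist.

Unsatisfiable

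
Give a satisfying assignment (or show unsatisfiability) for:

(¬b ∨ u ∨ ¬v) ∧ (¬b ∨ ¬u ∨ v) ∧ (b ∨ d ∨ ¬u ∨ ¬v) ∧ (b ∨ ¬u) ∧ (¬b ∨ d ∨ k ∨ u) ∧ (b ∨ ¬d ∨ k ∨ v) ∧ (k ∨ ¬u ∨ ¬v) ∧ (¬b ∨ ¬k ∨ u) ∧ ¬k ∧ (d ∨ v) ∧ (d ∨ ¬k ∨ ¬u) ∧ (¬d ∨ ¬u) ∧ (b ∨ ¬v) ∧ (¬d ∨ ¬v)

Unit clause (¬k) forces k = False.
Try d = False:
  (d ∨ v) forces v = True.
  (k ∨ ¬u ∨ ¬v) forces u = False.
  (¬b ∨ u ∨ ¬v) forces b = False.
  clause (b ∨ ¬v) is falsified — backtrack.
So d = True.
  then (¬d ∨ ¬u) forces u = False.
  then (¬d ∨ ¬v) forces v = False.
  then (b ∨ ¬d ∨ k ∨ v) forces b = True.
All clauses satisfied.

d: True, u: False, b: True, k: False, v: False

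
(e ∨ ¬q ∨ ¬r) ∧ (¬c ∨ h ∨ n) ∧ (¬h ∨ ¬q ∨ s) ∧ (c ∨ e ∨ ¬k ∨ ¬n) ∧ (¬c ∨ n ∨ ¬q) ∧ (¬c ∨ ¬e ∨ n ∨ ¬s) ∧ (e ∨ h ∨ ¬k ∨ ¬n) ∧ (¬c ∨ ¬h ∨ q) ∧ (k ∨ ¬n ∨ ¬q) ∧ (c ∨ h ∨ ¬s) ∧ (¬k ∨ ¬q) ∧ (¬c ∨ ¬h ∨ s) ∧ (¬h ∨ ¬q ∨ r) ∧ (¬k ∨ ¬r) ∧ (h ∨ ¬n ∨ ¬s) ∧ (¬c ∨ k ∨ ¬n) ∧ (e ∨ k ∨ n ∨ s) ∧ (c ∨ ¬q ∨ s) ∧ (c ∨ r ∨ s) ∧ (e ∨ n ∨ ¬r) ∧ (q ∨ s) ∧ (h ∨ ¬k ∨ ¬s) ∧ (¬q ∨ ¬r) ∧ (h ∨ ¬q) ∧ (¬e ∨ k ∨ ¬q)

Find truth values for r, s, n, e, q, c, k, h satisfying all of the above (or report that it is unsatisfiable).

Set r = True.
  then (¬k ∨ ¬r) forces k = False.
  then (¬q ∨ ¬r) forces q = False.
  then (q ∨ s) forces s = True.
Set n = False.
  then (e ∨ n ∨ ¬r) forces e = True.
  then (¬c ∨ ¬e ∨ n ∨ ¬s) forces c = False.
  then (c ∨ h ∨ ¬s) forces h = True.
All clauses satisfied.

r = True, s = True, n = False, e = True, q = False, c = False, k = False, h = True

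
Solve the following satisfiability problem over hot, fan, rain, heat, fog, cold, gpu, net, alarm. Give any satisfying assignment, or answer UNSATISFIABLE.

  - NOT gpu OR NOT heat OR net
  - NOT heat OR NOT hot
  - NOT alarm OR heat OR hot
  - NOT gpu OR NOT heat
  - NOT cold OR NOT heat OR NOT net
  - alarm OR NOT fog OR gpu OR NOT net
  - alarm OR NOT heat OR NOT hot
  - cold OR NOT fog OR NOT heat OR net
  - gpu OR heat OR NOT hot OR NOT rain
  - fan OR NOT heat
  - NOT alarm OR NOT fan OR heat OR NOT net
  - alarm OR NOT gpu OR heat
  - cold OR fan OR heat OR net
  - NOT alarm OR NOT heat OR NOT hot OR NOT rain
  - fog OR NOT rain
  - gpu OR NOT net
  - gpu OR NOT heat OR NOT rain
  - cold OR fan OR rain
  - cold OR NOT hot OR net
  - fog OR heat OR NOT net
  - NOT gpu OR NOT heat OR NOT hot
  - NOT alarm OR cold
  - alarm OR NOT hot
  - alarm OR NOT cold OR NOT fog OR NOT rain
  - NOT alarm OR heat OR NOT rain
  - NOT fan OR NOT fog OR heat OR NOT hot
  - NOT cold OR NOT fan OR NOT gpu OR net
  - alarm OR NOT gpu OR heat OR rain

Set hot = False.
Set fan = True.
Set rain = False.
Set heat = False.
  then (NOT alarm OR heat OR hot) forces alarm = False.
  then (alarm OR NOT gpu OR heat) forces gpu = False.
  then (gpu OR NOT net) forces net = False.
Set fog = True.
Set cold = True.
All clauses satisfied.

hot = False, fan = True, rain = False, heat = False, fog = True, cold = True, gpu = False, net = False, alarm = False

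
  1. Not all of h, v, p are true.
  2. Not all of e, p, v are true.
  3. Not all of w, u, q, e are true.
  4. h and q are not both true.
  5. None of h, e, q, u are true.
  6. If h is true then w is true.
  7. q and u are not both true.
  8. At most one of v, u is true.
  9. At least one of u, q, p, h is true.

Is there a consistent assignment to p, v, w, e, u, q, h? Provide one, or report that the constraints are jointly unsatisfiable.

p = True; v = True; w = True; e = False; u = False; q = False; h = False

  (1) {h, v, p}: 2/3 true — not all ✓
  (2) {e, p, v}: 2/3 true — not all ✓
  (3) {w, u, q, e}: 1/4 true — not all ✓
  (4) h=F, q=F — not both ✓
  (5) {h, e, q, u}: 0 true — none ✓
  (6) h=F ⇒ w: vacuous ✓
  (7) q=F, u=F — not both ✓
  (8) {v, u}: 1 true — at most one ✓
  (9) {u, q, p, h}: 1 true — at least one ✓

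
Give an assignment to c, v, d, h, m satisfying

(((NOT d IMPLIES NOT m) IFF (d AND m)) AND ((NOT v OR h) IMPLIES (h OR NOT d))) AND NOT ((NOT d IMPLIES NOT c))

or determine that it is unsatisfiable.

c: True; v: False; d: False; h: False; m: True

  ((NOT d IMPLIES NOT m) IFF (d AND m)) AND ((NOT v OR h) IMPLIES (h OR NOT d)) = True
    (NOT d IMPLIES NOT m) IFF (d AND m) = True
      NOT d IMPLIES NOT m = False
        NOT d = True
        NOT m = False
      d AND m = False
    (NOT v OR h) IMPLIES (h OR NOT d) = True
      NOT v OR h = True
        NOT v = True
      h OR NOT d = True
        NOT d = True
  NOT ((NOT d IMPLIES NOT c)) = True
    NOT d IMPLIES NOT c = False
      NOT d = True
      NOT c = False
Both conjuncts True, so the formula holds.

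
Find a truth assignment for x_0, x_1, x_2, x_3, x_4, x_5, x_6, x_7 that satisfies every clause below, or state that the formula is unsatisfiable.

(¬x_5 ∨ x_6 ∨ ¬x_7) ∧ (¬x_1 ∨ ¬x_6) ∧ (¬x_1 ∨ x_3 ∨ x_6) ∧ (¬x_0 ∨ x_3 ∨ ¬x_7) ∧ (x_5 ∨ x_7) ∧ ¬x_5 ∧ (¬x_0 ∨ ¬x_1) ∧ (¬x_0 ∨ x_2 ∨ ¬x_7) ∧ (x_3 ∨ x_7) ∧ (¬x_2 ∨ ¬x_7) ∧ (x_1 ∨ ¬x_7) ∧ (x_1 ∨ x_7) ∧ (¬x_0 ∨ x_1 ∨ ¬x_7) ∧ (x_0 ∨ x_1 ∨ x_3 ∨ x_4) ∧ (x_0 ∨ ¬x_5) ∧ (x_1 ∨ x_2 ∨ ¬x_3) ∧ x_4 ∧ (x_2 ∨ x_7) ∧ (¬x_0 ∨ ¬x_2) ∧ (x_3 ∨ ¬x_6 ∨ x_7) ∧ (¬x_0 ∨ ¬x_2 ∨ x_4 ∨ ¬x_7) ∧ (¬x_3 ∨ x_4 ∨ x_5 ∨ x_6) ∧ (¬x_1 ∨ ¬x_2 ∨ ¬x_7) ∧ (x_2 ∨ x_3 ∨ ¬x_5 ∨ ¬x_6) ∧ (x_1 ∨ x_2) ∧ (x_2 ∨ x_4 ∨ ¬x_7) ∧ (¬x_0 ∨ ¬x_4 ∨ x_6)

Unit clause (¬x_5) forces x_5 = False.
Unit clause (x_4) forces x_4 = True.
In (x_5 ∨ x_7) only x_7 is left, so x_7 = True.
In (¬x_2 ∨ ¬x_7) only ¬x_2 is left, so x_2 = False.
In (x_1 ∨ ¬x_7) only x_1 is left, so x_1 = True.
In (¬x_1 ∨ ¬x_6) only ¬x_6 is left, so x_6 = False.
In (¬x_1 ∨ x_3 ∨ x_6) only x_3 is left, so x_3 = True.
In (¬x_0 ∨ ¬x_1) only ¬x_0 is left, so x_0 = False.
All clauses satisfied.

x_0: False; x_1: True; x_2: False; x_3: True; x_4: True; x_5: False; x_6: False; x_7: True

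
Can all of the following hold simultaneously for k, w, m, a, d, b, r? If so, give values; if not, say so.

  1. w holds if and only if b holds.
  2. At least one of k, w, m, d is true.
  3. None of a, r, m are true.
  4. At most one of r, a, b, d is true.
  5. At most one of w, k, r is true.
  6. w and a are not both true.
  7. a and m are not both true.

k = False, w = False, m = False, a = False, d = True, b = False, r = False

  (1) w=F, b=F — same ✓
  (2) {k, w, m, d}: 1 true — at least one ✓
  (3) {a, r, m}: 0 true — none ✓
  (4) {r, a, b, d}: 1 true — at most one ✓
  (5) {w, k, r}: 0 true — at most one ✓
  (6) w=F, a=F — not both ✓
  (7) a=F, m=F — not both ✓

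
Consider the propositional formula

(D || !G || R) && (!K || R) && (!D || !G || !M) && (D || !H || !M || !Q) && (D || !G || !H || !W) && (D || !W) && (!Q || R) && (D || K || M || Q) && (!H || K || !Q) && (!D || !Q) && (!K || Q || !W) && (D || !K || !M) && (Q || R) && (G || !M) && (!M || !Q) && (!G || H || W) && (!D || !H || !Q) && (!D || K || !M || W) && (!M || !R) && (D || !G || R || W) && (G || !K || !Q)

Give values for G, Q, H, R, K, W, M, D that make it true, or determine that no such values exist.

G=F; Q=F; H=F; R=T; K=T; W=F; M=F; D=F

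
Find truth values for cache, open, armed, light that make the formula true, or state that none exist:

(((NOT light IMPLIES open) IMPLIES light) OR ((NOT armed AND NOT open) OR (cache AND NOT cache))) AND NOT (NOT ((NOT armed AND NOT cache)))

cache = False; open = True; armed = False; light = True

  ((NOT light IMPLIES open) IMPLIES light) OR ((NOT armed AND NOT open) OR (cache AND NOT cache)) = True
    (NOT light IMPLIES open) IMPLIES light = True
      NOT light IMPLIES open = True
        NOT light = False
    (NOT armed AND NOT open) OR (cache AND NOT cache) = False
      NOT armed AND NOT open = False
        NOT armed = True
        NOT open = False
      cache AND NOT cache = False
        NOT cache = True
  NOT (NOT ((NOT armed AND NOT cache))) = True
    NOT ((NOT armed AND NOT cache)) = False
      NOT armed AND NOT cache = True
        NOT armed = True
        NOT cache = True
Both conjuncts True, so the formula holds.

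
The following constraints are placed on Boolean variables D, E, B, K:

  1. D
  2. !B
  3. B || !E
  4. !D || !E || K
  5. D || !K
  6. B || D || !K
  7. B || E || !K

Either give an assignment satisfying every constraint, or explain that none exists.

Unit clause (D) forces D = True.
Unit clause (!B) forces B = False.
In (B || !E) only !E is left, so E = False.
In (B || E || !K) only !K is left, so K = False.
Check each clause:
  (D): D holds.
  (!B): !B holds.
  (B || !E): !E holds.
  (!D || !E || K): !E holds.
  (D || !K): D holds.
  (B || D || !K): D holds.
  (B || E || !K): !K holds.
All clauses satisfied.

D: True, E: False, B: False, K: False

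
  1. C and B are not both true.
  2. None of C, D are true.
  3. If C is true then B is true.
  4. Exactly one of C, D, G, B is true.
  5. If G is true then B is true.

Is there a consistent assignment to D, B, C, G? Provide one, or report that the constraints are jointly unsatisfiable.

D = False, B = True, C = False, G = False

  (1) C=F, B=T — not both ✓
  (2) {C, D}: 0 true — none ✓
  (3) C=F ⇒ B: vacuous ✓
  (4) {C, D, G, B}: 1 true — exactly one ✓
  (5) G=F ⇒ B: vacuous ✓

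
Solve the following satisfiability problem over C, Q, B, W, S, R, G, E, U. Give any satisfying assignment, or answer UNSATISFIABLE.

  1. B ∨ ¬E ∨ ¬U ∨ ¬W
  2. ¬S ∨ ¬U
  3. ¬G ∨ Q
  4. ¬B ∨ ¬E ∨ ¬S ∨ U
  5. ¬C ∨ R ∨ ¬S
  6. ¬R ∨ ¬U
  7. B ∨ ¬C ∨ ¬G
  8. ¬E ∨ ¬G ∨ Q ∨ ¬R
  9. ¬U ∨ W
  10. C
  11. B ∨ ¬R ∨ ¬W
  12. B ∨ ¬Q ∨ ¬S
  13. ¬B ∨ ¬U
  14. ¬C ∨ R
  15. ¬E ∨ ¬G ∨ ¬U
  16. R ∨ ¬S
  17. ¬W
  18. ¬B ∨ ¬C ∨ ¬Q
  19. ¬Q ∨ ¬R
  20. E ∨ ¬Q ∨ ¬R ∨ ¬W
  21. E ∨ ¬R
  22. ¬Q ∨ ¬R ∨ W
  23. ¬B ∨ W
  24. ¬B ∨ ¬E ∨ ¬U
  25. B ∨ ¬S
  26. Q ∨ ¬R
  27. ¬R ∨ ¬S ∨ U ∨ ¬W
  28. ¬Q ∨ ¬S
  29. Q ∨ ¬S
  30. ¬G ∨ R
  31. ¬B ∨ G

Unsatisfiable

Case C = True:
  (¬C ∨ R) forces R = True.
  (¬R ∨ ¬U) forces U = False.
  (¬W) forces W = False.
  (¬Q ∨ ¬R) forces Q = False.
  Clause (Q ∨ ¬R) is falsified — contradiction.
Case C = False:
  Clause (C) is falsified — contradiction.
Both cases fail, so the formula is unsatisfiable.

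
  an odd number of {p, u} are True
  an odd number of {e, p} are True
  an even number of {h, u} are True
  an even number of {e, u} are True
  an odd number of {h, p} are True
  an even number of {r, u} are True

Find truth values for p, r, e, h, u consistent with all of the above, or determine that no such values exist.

p=T, r=F, e=F, h=F, u=F

{p, u}: 1 true → odd ✓
{e, p}: 1 true → odd ✓
{h, u}: 0 true → even ✓
{e, u}: 0 true → even ✓
{h, p}: 1 true → odd ✓
{r, u}: 0 true → even ✓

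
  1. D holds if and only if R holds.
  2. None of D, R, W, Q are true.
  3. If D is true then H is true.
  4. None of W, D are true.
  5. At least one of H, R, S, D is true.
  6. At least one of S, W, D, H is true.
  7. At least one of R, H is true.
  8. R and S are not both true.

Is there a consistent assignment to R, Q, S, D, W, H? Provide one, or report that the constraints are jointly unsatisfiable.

R = False, Q = False, S = False, D = False, W = False, H = True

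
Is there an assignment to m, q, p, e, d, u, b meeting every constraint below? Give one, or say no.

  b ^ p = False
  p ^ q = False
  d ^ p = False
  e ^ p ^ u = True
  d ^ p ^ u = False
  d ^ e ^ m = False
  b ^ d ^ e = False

m = True, q = True, p = True, e = False, d = True, u = False, b = True

b ^ p = T ^ T = False ✓
p ^ q = T ^ T = False ✓
d ^ p = T ^ T = False ✓
e ^ p ^ u = F ^ T ^ F = True ✓
d ^ p ^ u = T ^ T ^ F = False ✓
d ^ e ^ m = T ^ F ^ T = False ✓
b ^ d ^ e = T ^ T ^ F = False ✓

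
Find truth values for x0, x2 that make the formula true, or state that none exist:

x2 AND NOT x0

x0 = False; x2 = True

  NOT x0 = True
Both conjuncts True, so the formula holds.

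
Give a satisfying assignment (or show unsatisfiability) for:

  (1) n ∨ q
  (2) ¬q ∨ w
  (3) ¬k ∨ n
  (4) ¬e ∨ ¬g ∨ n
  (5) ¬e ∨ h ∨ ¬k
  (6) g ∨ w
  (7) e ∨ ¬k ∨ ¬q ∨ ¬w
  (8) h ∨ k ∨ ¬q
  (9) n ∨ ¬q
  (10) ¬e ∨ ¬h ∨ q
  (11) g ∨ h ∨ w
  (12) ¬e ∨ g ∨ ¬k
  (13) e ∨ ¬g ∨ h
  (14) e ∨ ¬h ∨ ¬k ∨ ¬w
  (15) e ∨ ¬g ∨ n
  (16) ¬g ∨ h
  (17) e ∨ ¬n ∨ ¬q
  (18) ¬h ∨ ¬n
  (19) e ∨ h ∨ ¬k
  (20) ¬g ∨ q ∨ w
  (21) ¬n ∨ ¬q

Set k = False.
Try h = True:
  (¬h ∨ ¬n) forces n = False.
  (n ∨ q) forces q = True.
  clause (n ∨ ¬q) is falsified — backtrack.
So h = False.
  then (h ∨ k ∨ ¬q) forces q = False.
  then (¬g ∨ h) forces g = False.
  then (n ∨ q) forces n = True.
  then (g ∨ w) forces w = True.
Set e = False.
All clauses satisfied.

k = False, h = False, e = False, q = False, w = True, g = False, n = True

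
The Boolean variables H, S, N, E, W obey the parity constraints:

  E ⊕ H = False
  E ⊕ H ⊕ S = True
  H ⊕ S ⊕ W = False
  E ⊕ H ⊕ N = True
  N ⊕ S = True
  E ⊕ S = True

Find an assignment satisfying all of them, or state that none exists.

Adding constraints 2, 4, 5 mod 2: every variable appears an even number of times on the left, so the left side is 0.
But the right sides sum to 1 (mod 2). 0 ≠ 1 — the system is inconsistent.

Unsatisfiable — no assignment works.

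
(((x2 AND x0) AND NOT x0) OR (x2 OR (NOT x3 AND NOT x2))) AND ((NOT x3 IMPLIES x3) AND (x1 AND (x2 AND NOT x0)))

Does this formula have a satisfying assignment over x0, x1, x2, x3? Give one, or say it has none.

x0 = False, x1 = True, x2 = True, x3 = True

  ((x2 AND x0) AND NOT x0) OR (x2 OR (NOT x3 AND NOT x2)) = True
    (x2 AND x0) AND NOT x0 = False
      x2 AND x0 = False
      NOT x0 = True
    x2 OR (NOT x3 AND NOT x2) = True
      NOT x3 AND NOT x2 = False
        NOT x3 = False
        NOT x2 = False
  (NOT x3 IMPLIES x3) AND (x1 AND (x2 AND NOT x0)) = True
    NOT x3 IMPLIES x3 = True
      NOT x3 = False
    x1 AND (x2 AND NOT x0) = True
      x2 AND NOT x0 = True
        NOT x0 = True
Both conjuncts True, so the formula holds.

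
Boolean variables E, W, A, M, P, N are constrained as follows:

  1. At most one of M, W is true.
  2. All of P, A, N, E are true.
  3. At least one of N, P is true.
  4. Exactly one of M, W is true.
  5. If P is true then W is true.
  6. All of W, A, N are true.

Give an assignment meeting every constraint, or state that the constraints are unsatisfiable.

E = True; W = True; A = True; M = False; P = True; N = True

  (1) {M, W}: 1 true — at most one ✓
  (2) {P, A, N, E}: all 4 true ✓
  (3) {N, P}: 2 true — at least one ✓
  (4) {M, W}: 1 true — exactly one ✓
  (5) P=T ⇒ W: T ✓
  (6) {W, A, N}: all 3 true ✓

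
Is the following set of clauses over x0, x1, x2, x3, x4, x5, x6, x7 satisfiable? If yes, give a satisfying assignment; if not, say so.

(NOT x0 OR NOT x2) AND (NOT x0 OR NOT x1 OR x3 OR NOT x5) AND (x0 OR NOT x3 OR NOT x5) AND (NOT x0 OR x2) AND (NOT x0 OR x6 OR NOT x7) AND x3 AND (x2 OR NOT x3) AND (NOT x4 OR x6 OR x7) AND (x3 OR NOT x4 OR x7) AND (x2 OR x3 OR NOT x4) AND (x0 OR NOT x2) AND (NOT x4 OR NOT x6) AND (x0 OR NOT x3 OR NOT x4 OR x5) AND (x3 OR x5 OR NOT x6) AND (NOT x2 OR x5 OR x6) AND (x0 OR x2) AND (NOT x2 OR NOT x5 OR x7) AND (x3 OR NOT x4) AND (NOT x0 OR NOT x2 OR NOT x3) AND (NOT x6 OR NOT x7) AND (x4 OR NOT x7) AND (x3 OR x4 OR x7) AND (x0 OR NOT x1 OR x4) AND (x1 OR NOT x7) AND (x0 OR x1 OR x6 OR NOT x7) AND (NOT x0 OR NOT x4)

The formula is unsatisfiable.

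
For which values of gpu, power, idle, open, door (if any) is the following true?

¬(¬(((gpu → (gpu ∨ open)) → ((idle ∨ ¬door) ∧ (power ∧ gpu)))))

gpu: True; power: True; idle: False; open: False; door: False

  ¬(¬(((gpu → (gpu ∨ open)) → ((idle ∨ ¬door) ∧ (power ∧ gpu))))) = True
    ¬(((gpu → (gpu ∨ open)) → ((idle ∨ ¬door) ∧ (power ∧ gpu)))) = False
      (gpu → (gpu ∨ open)) → ((idle ∨ ¬door) ∧ (power ∧ gpu)) = True
        gpu → (gpu ∨ open) = True
          gpu ∨ open = True
        (idle ∨ ¬door) ∧ (power ∧ gpu) = True
          idle ∨ ¬door = True
            ¬door = True
          power ∧ gpu = True
The formula evaluates to True.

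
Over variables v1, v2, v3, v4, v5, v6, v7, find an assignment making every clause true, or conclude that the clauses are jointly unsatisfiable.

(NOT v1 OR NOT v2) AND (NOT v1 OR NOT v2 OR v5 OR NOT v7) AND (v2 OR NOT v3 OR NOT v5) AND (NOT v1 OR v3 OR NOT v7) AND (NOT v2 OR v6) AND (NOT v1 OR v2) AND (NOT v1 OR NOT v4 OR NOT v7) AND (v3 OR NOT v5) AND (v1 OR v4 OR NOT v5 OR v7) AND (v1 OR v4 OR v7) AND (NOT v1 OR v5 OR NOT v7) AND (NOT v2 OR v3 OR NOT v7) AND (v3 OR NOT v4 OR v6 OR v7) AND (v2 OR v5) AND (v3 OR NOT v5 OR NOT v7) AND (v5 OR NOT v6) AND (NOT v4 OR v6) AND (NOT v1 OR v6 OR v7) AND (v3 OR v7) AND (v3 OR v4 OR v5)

Try v1 = True:
  (NOT v1 OR NOT v2) forces v2 = False.
  clause (NOT v1 OR v2) is falsified — backtrack.
So v1 = False.
Set v2 = True.
  then (NOT v2 OR v6) forces v6 = True.
  then (v5 OR NOT v6) forces v5 = True.
  then (v3 OR NOT v5) forces v3 = True.
Set v4 = False.
  then (v1 OR v4 OR NOT v5 OR v7) forces v7 = True.
All clauses satisfied.

v1 = False, v2 = True, v3 = True, v4 = False, v5 = True, v6 = True, v7 = True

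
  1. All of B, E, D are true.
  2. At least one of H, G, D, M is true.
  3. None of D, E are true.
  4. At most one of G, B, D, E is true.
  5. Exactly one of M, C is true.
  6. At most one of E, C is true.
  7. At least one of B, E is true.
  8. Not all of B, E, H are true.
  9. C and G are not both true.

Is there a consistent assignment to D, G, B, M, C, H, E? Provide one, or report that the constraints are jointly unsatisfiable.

Case D = True:
  Constraint (3) is violated (D=T) — contradiction.
Case D = False:
  Constraint (1) is violated (D=F) — contradiction.
Both cases fail — unsatisfiable.

Unsatisfiable — no assignment works.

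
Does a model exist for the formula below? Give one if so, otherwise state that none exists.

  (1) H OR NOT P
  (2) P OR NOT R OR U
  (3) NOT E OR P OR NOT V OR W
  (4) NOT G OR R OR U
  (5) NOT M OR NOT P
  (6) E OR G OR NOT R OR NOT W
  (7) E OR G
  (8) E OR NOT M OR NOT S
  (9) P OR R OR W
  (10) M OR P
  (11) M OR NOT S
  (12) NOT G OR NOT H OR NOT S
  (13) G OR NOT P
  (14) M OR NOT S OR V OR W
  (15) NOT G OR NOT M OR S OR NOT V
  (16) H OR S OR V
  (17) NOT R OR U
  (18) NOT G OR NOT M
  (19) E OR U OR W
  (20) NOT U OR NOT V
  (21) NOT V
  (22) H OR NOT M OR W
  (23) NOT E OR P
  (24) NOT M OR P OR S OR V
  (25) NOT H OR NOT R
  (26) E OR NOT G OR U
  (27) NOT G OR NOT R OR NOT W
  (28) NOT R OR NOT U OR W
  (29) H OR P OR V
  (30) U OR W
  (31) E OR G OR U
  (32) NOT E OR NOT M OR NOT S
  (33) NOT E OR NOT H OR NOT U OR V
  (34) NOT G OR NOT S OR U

H=T, E=F, W=T, V=F, U=T, M=F, P=T, R=F, S=F, G=T

Unit clause (NOT V) forces V = False.
Try H = False:
  (H OR NOT P) forces P = False.
  clause (H OR P OR V) is falsified — backtrack.
So H = True.
  then (NOT H OR NOT R) forces R = False.
Set E = False.
  then (E OR G) forces G = True.
  then (NOT G OR NOT H OR NOT S) forces S = False.
  then (NOT G OR NOT M) forces M = False.
  then (E OR NOT G OR U) forces U = True.
  then (M OR P) forces P = True.
Set W = True.
All clauses satisfied.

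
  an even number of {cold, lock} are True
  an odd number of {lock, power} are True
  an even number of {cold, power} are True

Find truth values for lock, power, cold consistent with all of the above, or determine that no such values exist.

Unsatisfiable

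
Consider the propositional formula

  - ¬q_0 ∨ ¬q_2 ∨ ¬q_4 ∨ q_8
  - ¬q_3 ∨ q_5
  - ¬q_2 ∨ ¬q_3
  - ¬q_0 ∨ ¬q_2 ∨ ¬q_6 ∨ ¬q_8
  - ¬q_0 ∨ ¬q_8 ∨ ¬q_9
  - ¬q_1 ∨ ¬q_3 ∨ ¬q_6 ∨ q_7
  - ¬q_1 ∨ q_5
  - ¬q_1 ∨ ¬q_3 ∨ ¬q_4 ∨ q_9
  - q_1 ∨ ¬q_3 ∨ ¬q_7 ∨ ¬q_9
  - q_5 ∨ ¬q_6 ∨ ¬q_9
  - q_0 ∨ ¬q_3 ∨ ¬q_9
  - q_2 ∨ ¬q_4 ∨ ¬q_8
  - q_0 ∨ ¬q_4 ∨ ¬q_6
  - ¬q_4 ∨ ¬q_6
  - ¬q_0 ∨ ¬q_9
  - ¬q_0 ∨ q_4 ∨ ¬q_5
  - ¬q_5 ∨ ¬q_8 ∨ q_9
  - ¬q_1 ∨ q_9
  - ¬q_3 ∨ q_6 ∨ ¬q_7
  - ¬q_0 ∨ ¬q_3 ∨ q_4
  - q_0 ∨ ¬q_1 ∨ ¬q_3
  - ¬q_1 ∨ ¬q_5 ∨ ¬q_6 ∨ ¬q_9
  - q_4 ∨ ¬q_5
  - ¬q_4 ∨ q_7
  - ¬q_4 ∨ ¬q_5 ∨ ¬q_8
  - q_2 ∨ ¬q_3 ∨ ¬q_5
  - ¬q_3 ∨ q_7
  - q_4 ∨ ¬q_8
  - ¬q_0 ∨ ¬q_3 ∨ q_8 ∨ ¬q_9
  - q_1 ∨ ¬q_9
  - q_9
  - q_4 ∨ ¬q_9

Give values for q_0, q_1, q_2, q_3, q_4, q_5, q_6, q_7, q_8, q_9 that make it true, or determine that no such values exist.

Unit clause (q_9) forces q_9 = True.
In (q_4 ∨ ¬q_9) only q_4 is left, so q_4 = True.
In (¬q_4 ∨ ¬q_6) only ¬q_6 is left, so q_6 = False.
In (¬q_0 ∨ ¬q_9) only ¬q_0 is left, so q_0 = False.
In (¬q_4 ∨ q_7) only q_7 is left, so q_7 = True.
In (q_1 ∨ ¬q_9) only q_1 is left, so q_1 = True.
In (¬q_1 ∨ q_5) only q_5 is left, so q_5 = True.
In (q_0 ∨ ¬q_3 ∨ ¬q_9) only ¬q_3 is left, so q_3 = False.
In (¬q_4 ∨ ¬q_5 ∨ ¬q_8) only ¬q_8 is left, so q_8 = False.
Set q_2 = True.
All clauses satisfied.

q_0 = False, q_1 = True, q_2 = True, q_3 = False, q_4 = True, q_5 = True, q_6 = False, q_7 = True, q_8 = False, q_9 = True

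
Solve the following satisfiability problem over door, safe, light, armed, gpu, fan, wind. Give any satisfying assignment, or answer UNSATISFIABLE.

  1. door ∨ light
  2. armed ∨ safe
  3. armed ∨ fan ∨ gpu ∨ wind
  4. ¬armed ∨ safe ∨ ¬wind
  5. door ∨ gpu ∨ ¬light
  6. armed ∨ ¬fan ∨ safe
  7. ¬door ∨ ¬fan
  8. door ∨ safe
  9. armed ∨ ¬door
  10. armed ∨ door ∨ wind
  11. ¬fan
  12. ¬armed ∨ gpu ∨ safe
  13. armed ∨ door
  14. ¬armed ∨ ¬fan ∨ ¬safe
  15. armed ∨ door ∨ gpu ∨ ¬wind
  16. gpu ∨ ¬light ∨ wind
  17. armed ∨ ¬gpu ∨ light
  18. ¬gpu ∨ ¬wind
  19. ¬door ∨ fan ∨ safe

door=T; safe=T; light=T; armed=T; gpu=F; fan=F; wind=T

Unit clause (¬fan) forces fan = False.
Set door = True.
  then (armed ∨ ¬door) forces armed = True.
  then (¬door ∨ fan ∨ safe) forces safe = True.
Set light = True.
Set gpu = False.
  then (gpu ∨ ¬light ∨ wind) forces wind = True.
All clauses satisfied.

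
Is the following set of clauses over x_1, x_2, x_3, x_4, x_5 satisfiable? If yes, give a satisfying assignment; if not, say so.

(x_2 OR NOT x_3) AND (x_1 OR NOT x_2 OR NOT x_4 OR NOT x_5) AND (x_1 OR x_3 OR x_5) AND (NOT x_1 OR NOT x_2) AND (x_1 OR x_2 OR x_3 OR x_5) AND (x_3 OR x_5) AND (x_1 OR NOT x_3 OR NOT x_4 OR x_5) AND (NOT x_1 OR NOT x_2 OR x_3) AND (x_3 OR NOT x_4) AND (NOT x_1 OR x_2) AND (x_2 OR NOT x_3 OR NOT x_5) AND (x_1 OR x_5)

x_1: False, x_2: True, x_3: False, x_4: False, x_5: True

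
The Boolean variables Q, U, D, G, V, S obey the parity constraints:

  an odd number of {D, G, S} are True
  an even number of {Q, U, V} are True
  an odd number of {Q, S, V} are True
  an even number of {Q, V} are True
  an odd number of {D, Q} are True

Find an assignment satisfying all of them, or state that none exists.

Q = True; U = False; D = False; G = False; V = True; S = True

{D, G, S}: 1 true → odd ✓
{Q, U, V}: 2 true → even ✓
{Q, S, V}: 3 true → odd ✓
{Q, V}: 2 true → even ✓
{D, Q}: 1 true → odd ✓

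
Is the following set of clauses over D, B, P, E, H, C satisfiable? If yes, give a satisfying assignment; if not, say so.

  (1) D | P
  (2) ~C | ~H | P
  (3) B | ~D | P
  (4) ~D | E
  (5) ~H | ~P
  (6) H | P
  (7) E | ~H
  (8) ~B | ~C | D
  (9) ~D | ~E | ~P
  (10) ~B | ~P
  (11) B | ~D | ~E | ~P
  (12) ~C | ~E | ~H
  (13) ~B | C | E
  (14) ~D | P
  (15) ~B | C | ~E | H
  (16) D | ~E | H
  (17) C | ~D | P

D = False; B = False; P = True; E = False; H = False; C = True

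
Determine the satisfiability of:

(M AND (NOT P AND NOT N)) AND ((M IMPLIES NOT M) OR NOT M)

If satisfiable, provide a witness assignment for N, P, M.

Unsatisfiable

Case M = True: the conjunct (M IMPLIES NOT M) OR NOT M becomes (True IMPLIES False) OR NOT True = False.
Case M = False: the conjunct M is False.
Both cases fail — unsatisfiable.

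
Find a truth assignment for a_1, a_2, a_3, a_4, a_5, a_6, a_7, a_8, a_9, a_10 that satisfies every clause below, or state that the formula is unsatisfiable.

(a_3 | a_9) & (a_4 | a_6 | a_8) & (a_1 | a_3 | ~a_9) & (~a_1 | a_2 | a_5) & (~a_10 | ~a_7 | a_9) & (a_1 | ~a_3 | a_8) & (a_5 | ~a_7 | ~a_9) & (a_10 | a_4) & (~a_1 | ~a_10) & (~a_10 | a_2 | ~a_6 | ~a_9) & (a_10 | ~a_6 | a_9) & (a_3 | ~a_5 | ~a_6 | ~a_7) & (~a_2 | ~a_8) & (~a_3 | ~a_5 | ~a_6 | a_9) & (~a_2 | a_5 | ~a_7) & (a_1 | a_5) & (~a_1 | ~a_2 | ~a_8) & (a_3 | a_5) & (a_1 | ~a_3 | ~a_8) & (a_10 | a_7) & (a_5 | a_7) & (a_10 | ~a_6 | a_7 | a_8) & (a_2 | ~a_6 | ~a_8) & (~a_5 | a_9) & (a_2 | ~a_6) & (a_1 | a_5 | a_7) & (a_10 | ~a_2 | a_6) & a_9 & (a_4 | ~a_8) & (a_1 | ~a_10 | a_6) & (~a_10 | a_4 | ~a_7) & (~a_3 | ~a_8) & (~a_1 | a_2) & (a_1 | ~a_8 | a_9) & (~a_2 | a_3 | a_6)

Unit clause (a_9) forces a_9 = True.
Try a_1 = False:
  (a_1 | a_3 | ~a_9) forces a_3 = True.
  (a_1 | ~a_3 | a_8) forces a_8 = True.
  clause (a_1 | ~a_3 | ~a_8) is falsified — backtrack.
So a_1 = True.
  then (~a_1 | ~a_10) forces a_10 = False.
  then (a_10 | a_7) forces a_7 = True.
  then (~a_1 | a_2) forces a_2 = True.
  then (a_5 | ~a_7 | ~a_9) forces a_5 = True.
  then (a_10 | a_4) forces a_4 = True.
  then (~a_2 | ~a_8) forces a_8 = False.
  then (a_10 | ~a_2 | a_6) forces a_6 = True.
  then (a_3 | ~a_5 | ~a_6 | ~a_7) forces a_3 = True.
All clauses satisfied.

a_1=T, a_2=T, a_3=T, a_4=T, a_5=T, a_6=T, a_7=T, a_8=F, a_9=T, a_10=F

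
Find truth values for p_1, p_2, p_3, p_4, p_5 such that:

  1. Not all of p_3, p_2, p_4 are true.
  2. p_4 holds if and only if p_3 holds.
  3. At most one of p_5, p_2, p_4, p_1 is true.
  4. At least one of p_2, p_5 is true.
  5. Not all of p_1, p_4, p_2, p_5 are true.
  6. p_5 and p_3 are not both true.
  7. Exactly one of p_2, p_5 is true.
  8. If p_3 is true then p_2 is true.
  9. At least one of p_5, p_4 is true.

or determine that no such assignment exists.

p_1 = False, p_2 = False, p_3 = False, p_4 = False, p_5 = True

  (1) {p_3, p_2, p_4}: 0/3 true — not all ✓
  (2) p_4=F, p_3=F — same ✓
  (3) {p_5, p_2, p_4, p_1}: 1 true — at most one ✓
  (4) {p_2, p_5}: 1 true — at least one ✓
  (5) {p_1, p_4, p_2, p_5}: 1/4 true — not all ✓
  (6) p_5=T, p_3=F — not both ✓
  (7) {p_2, p_5}: 1 true — exactly one ✓
  (8) p_3=F ⇒ p_2: vacuous ✓
  (9) {p_5, p_4}: 1 true — at least one ✓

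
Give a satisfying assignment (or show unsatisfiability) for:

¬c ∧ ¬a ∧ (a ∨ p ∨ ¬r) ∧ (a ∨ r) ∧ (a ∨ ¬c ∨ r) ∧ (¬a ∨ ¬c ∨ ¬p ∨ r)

c: False, a: False, p: True, r: True

Unit clause (¬c) forces c = False.
Unit clause (¬a) forces a = False.
In (a ∨ r) only r is left, so r = True.
In (a ∨ p ∨ ¬r) only p is left, so p = True.
Check each clause:
  (¬c): ¬c holds.
  (¬a): ¬a holds.
  (a ∨ p ∨ ¬r): p holds.
  (a ∨ r): r holds.
  (a ∨ ¬c ∨ r): ¬c holds.
  (¬a ∨ ¬c ∨ ¬p ∨ r): ¬a holds.
All clauses satisfied.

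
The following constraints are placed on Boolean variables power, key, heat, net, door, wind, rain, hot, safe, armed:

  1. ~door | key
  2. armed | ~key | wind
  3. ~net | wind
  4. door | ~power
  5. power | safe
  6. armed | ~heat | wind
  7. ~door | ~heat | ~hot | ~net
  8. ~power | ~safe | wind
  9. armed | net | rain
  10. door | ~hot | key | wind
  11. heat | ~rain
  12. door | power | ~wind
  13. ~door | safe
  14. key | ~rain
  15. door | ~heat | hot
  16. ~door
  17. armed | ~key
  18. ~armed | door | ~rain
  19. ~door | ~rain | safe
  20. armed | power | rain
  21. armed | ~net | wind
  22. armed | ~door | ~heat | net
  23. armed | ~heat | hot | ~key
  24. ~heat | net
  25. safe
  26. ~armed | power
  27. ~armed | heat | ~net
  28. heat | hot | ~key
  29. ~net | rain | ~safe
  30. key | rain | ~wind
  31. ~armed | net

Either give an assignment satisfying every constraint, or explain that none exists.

Unsatisfiable

Case door = True:
  Clause (~door) is falsified — contradiction.
Case door = False:
  (door | ~power) forces power = False.
  (power | safe) forces safe = True.
  (door | power | ~wind) forces wind = False.
  (~net | wind) forces net = False.
  (~heat | net) forces heat = False.
  (heat | ~rain) forces rain = False.
  (armed | net | rain) forces armed = True.
  Clause (~armed | power) is falsified — contradiction.
Both cases fail, so the formula is unsatisfiable.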